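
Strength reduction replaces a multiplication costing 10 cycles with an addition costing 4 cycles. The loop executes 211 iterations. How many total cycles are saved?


Per-iteration saving = 10 - 4 = 6
Total saved = 211 * 6 = 1266

1266


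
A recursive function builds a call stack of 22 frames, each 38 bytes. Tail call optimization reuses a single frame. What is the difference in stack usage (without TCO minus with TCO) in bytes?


Without TCO: 22 * 38 = 836 bytes
With TCO: reuse 1 frame = 38 bytes
Savings = 836 - 38 = 798

798


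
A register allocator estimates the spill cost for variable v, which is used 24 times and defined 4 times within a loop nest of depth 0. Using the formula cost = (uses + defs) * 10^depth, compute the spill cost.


uses + defs = 24 + 4 = 28
10^0 = 1
Spill cost = 28 * 1 = 28

28


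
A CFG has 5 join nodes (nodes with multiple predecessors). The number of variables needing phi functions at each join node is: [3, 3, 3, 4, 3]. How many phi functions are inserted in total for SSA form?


Total phi functions = sum of phi functions at each join node
= 3 + 3 + 3 + 4 + 3 = 16

16


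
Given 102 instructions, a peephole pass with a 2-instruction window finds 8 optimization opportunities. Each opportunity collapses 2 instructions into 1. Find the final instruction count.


Each match removes 1 instructions.
Total removed = 8 * 1 = 8
Remaining = 102 - 8 = 94

94


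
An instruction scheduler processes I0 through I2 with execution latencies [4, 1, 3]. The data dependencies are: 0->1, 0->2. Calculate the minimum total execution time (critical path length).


Compute longest path through dependency graph: dist(Ik) = max over predecessors of dist + latency(Ik).
dist(I0) = latency 4 = 4
dist(I1) = dist(I0) + 1 = 4 + 1 = 5
dist(I2) = dist(I0) + 3 = 4 + 3 = 7
Critical path = max dist = 7

7


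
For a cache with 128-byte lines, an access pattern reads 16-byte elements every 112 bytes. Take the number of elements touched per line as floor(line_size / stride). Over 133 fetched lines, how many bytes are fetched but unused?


Elements per line = floor(128 / 112) = 1
Bytes used per line = 1 * 16 = 16
Wasted per line = 128 - 16 = 112
Total wasted = 112 * 133 = 14896

14896


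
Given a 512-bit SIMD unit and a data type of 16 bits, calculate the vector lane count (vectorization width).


Width = SIMD bits / data type bits
= 512 / 16 = 32

32


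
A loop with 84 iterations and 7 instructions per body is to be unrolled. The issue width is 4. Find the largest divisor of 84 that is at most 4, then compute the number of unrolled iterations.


Largest divisor of 84 <= 4 is 4
New iterations = 84 / 4 = 21

21


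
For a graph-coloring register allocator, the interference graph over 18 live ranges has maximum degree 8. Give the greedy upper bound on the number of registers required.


Greedy coloring never needs more than (max_degree + 1) colors: when coloring a vertex, at most max_degree neighbors are already colored.
Upper bound = 8 + 1 = 9

9


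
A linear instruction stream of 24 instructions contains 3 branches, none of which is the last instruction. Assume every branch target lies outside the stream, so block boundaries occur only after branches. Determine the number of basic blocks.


With no in-sequence branch targets, the leaders are the first instruction plus the instruction after each branch.
Number of basic blocks = branches + 1
= 3 + 1 = 4

4


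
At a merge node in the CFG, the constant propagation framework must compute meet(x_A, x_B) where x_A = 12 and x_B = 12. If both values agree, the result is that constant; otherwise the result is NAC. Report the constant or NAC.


Meet operation: if both paths give the same constant, result is that constant; if they differ, result is NAC (not-a-constant).
Path A: 12, Path B: 12 -> equal
Result: constant -> 12

12


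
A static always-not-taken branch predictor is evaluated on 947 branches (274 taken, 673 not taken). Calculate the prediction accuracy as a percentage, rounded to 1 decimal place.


Predictor: always-not-taken
Correct predictions = 673
Accuracy = 673 / 947 * 100 = 71.1%

71.1


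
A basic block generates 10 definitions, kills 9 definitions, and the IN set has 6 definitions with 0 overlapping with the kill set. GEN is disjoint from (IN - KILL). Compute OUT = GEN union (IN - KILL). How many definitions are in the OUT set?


IN - KILL: 6 - 0 = 6 surviving definitions
OUT = GEN + surviving = 10 + 6 = 16

16


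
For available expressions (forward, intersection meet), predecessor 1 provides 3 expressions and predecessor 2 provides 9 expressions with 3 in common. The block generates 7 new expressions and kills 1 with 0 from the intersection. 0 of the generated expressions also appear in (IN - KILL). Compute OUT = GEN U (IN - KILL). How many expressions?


IN = intersection of predecessors = 3
IN - KILL = 3 - 0 = 3
|OUT| = |GEN| + |IN - KILL| - |GEN ∩ (IN - KILL)| = 7 + 3 - 0 = 10

10


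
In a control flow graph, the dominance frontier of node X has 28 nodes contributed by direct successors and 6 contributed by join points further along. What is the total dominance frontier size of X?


DF(X) = direct successor contributions + join point contributions
= 28 + 6 = 34

34


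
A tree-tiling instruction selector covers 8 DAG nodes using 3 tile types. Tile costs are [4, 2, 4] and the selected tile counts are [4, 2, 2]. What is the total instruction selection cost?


Total cost = sum(count_i * cost_i)
= 4*4 + 2*2 + 2*4
= 28

28


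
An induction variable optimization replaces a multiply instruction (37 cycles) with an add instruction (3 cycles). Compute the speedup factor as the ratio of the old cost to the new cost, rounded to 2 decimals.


Ratio = mult_cost / add_cost = 37 / 3 = 12.33

12.33


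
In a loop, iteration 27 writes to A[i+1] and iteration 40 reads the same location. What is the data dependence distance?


Distance = read iteration - write iteration
= 40 - 27 = 13

13


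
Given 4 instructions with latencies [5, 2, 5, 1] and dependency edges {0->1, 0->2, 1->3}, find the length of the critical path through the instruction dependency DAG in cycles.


Compute longest path through dependency graph: dist(Ik) = max over predecessors of dist + latency(Ik).
dist(I0) = latency 5 = 5
dist(I1) = dist(I0) + 2 = 5 + 2 = 7
dist(I2) = dist(I0) + 5 = 5 + 5 = 10
dist(I3) = dist(I1) + 1 = 7 + 1 = 8
Critical path = max dist = 10

10


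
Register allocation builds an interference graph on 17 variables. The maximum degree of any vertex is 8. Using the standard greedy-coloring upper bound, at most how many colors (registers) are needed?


Greedy coloring never needs more than (max_degree + 1) colors: when coloring a vertex, at most max_degree neighbors are already colored.
Upper bound = 8 + 1 = 9

9


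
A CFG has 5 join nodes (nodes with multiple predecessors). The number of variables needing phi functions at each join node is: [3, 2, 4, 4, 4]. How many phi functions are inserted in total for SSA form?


Total phi functions = sum of phi functions at each join node
= 3 + 2 + 4 + 4 + 4 = 17

17


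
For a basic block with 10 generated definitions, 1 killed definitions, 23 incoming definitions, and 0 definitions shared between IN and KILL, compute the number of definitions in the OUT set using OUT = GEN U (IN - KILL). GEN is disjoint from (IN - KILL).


IN - KILL: 23 - 0 = 23 surviving definitions
OUT = GEN + surviving = 10 + 23 = 33

33


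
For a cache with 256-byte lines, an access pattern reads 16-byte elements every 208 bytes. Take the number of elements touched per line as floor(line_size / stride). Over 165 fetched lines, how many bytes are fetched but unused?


Elements per line = floor(256 / 208) = 1
Bytes used per line = 1 * 16 = 16
Wasted per line = 256 - 16 = 240
Total wasted = 240 * 165 = 39600

39600


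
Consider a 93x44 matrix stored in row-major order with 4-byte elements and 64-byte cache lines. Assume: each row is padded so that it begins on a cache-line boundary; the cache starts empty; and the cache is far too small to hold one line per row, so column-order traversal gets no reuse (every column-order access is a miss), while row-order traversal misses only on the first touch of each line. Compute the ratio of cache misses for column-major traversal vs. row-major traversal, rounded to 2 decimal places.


Each row occupies 44 * 4 = 176 bytes and starts on a line boundary, so it spans ceil(176 / 64) = 3 cache lines.
Row-major traversal misses (one per line touched): 93 * ceil(44 * 4 / 64) = 279
Column-major traversal misses (no reuse, every access misses): 93 * 44 = 4092
Ratio = 4092 / 279 = 14.67

14.67


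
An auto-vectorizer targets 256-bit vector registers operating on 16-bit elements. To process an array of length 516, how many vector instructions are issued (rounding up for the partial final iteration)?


Width = 256 / 16 = 16 elements per vector op
Iterations = ceil(516 / 16) = 33

33


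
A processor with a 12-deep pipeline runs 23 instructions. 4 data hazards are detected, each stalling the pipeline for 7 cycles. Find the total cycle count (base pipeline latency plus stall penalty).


Base cycles = 12 + 23 - 1 = 34
Total stalls = 4 * 7 = 28
Total = 34 + 28 = 62

62


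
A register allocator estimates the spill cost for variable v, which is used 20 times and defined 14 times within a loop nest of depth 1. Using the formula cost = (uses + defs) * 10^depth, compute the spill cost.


uses + defs = 20 + 14 = 34
10^1 = 10
Spill cost = 34 * 10 = 340

340


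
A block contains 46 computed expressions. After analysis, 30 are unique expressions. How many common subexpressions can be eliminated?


CSE count = total expressions - unique expressions
= 46 - 30 = 16

16


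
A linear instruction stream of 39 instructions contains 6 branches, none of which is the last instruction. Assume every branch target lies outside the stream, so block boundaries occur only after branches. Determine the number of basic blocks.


With no in-sequence branch targets, the leaders are the first instruction plus the instruction after each branch.
Number of basic blocks = branches + 1
= 6 + 1 = 7

7


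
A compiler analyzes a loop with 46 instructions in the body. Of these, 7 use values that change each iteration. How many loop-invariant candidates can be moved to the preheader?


Invariant candidates = total - loop-dependent
= 46 - 7 = 39

39


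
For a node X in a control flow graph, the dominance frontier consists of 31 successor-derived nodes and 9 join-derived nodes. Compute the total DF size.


DF(X) = direct successor contributions + join point contributions
= 31 + 9 = 40

40


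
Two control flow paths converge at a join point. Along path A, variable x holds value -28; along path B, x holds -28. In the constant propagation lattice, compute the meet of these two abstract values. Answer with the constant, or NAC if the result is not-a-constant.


Meet operation: if both paths give the same constant, result is that constant; if they differ, result is NAC (not-a-constant).
Path A: -28, Path B: -28 -> equal
Result: constant -> -28

-28


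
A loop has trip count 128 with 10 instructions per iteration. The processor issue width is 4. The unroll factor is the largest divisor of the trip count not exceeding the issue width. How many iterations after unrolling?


Largest divisor of 128 <= 4 is 4
New iterations = 128 / 4 = 32

32


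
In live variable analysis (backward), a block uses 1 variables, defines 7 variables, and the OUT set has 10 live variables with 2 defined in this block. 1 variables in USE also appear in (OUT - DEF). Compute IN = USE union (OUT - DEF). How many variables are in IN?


OUT - DEF: 10 - 2 = 8
|IN| = |USE| + |OUT - DEF| - |USE ∩ (OUT - DEF)| = 1 + 8 - 1 = 8

8


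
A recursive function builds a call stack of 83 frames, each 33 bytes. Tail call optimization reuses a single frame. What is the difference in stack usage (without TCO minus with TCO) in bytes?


Without TCO: 83 * 33 = 2739 bytes
With TCO: reuse 1 frame = 33 bytes
Savings = 2739 - 33 = 2706

2706


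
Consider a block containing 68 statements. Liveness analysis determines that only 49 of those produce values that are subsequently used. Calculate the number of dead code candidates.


Dead code = total statements - live definitions
= 68 - 49 = 19

19


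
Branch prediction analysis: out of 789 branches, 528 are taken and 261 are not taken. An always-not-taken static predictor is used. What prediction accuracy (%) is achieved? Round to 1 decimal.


Predictor: always-not-taken
Correct predictions = 261
Accuracy = 261 / 789 * 100 = 33.1%

33.1


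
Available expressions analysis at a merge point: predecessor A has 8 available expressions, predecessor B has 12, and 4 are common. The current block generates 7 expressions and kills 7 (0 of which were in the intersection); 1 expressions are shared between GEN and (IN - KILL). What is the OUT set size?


IN = intersection of predecessors = 4
IN - KILL = 4 - 0 = 4
|OUT| = |GEN| + |IN - KILL| - |GEN ∩ (IN - KILL)| = 7 + 4 - 1 = 10

10


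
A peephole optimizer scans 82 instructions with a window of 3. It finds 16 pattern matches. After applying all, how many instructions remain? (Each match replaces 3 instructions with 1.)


Each match removes 2 instructions.
Total removed = 16 * 2 = 32
Remaining = 82 - 32 = 50

50


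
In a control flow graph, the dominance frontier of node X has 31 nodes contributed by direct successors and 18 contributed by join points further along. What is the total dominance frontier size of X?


DF(X) = direct successor contributions + join point contributions
= 31 + 18 = 49

49


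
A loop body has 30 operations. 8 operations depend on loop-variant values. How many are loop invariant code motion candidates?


Invariant candidates = total - loop-dependent
= 30 - 8 = 22

22


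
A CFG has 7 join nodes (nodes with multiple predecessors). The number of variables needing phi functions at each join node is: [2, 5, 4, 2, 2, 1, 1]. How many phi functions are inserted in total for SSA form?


Total phi functions = sum of phi functions at each join node
= 2 + 5 + 4 + 2 + 2 + 1 + 1 = 17

17


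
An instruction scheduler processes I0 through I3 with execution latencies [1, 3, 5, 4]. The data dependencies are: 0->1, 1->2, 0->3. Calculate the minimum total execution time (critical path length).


Compute longest path through dependency graph: dist(Ik) = max over predecessors of dist + latency(Ik).
dist(I0) = latency 1 = 1
dist(I1) = dist(I0) + 3 = 1 + 3 = 4
dist(I2) = dist(I1) + 5 = 4 + 5 = 9
dist(I3) = dist(I0) + 4 = 1 + 4 = 5
Critical path = max dist = 9

9


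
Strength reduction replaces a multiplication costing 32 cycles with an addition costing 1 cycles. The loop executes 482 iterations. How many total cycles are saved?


Per-iteration saving = 32 - 1 = 31
Total saved = 482 * 31 = 14942

14942


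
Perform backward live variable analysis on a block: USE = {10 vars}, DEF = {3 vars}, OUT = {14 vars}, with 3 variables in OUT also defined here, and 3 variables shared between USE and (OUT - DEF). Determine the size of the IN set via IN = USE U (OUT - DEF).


OUT - DEF: 14 - 3 = 11
|IN| = |USE| + |OUT - DEF| - |USE ∩ (OUT - DEF)| = 10 + 11 - 3 = 18

18


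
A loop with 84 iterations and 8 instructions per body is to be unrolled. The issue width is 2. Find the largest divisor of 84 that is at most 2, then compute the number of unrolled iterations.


Largest divisor of 84 <= 2 is 2
New iterations = 84 / 2 = 42

42


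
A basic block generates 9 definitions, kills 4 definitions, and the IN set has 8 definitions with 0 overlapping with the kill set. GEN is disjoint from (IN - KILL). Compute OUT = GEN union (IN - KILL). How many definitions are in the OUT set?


IN - KILL: 8 - 0 = 8 surviving definitions
OUT = GEN + surviving = 9 + 8 = 17

17


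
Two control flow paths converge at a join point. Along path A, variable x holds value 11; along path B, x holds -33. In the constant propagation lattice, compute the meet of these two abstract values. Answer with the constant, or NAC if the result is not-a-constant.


Meet operation: if both paths give the same constant, result is that constant; if they differ, result is NAC (not-a-constant).
Path A: 11, Path B: -33 -> differ
Result: not-a-constant -> NAC

NAC


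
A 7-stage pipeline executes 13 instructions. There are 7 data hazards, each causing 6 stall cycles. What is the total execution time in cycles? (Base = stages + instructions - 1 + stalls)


Base cycles = 7 + 13 - 1 = 19
Total stalls = 7 * 6 = 42
Total = 19 + 42 = 61

61


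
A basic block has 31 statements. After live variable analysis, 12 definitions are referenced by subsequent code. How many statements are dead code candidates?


Dead code = total statements - live definitions
= 31 - 12 = 19

19


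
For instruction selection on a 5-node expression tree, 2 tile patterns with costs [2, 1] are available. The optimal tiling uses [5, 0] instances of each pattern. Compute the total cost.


Total cost = sum(count_i * cost_i)
= 5*2 + 0*1
= 10

10


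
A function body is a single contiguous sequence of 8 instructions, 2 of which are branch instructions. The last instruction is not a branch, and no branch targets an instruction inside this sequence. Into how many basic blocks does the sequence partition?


With no in-sequence branch targets, the leaders are the first instruction plus the instruction after each branch.
Number of basic blocks = branches + 1
= 2 + 1 = 3

3


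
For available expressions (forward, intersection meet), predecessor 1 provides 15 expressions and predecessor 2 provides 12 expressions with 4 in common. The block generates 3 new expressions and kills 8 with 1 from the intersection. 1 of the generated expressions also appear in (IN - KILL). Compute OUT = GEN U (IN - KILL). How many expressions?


IN = intersection of predecessors = 4
IN - KILL = 4 - 1 = 3
|OUT| = |GEN| + |IN - KILL| - |GEN ∩ (IN - KILL)| = 3 + 3 - 1 = 5

5


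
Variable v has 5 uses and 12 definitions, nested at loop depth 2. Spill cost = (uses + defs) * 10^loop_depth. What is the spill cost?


uses + defs = 5 + 12 = 17
10^2 = 100
Spill cost = 17 * 100 = 1700

1700


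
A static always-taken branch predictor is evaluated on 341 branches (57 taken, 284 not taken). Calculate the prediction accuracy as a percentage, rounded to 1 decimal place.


Predictor: always-taken
Correct predictions = 57
Accuracy = 57 / 341 * 100 = 16.7%

16.7


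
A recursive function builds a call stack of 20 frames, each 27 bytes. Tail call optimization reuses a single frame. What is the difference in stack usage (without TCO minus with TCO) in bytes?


Without TCO: 20 * 27 = 540 bytes
With TCO: reuse 1 frame = 27 bytes
Savings = 540 - 27 = 513

513


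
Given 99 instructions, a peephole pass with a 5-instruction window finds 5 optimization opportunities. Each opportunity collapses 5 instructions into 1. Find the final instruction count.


Each match removes 4 instructions.
Total removed = 5 * 4 = 20
Remaining = 99 - 20 = 79

79


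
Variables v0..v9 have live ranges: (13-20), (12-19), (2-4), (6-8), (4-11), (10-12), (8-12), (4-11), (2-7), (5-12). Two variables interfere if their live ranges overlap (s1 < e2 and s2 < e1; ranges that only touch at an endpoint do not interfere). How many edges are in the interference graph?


Check all pairs for overlapping intervals.
Two intervals (s1,e1) and (s2,e2) overlap if s1 < e2 and s2 < e1.
v0 (13-20) vs v1..v9: overlaps v1 -> 1
v1 (12-19) vs v2..v9: overlaps none -> 0
v2 (2-4) vs v3..v9: overlaps v8 -> 1
v3 (6-8) vs v4..v9: overlaps v4, v7, v8, v9 -> 4
v4 (4-11) vs v5..v9: overlaps v5, v6, v7, v8, v9 -> 5
v5 (10-12) vs v6..v9: overlaps v6, v7, v9 -> 3
v6 (8-12) vs v7..v9: overlaps v7, v9 -> 2
v7 (4-11) vs v8..v9: overlaps v8, v9 -> 2
v8 (2-7) vs v9: overlaps v9 -> 1
Total overlapping pairs = 1 + 0 + 1 + 4 + 5 + 3 + 2 + 2 + 1 = 19

19


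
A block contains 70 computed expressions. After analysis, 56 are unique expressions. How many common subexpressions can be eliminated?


CSE count = total expressions - unique expressions
= 70 - 56 = 14

14


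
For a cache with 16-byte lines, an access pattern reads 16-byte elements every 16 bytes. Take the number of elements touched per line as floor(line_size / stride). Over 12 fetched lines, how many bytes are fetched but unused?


Elements per line = floor(16 / 16) = 1
Bytes used per line = 1 * 16 = 16
Wasted per line = 16 - 16 = 0
Total wasted = 0 * 12 = 0

0


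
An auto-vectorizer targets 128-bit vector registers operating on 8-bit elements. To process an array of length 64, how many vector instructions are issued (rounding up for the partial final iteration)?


Width = 128 / 8 = 16 elements per vector op
Iterations = ceil(64 / 16) = 4

4


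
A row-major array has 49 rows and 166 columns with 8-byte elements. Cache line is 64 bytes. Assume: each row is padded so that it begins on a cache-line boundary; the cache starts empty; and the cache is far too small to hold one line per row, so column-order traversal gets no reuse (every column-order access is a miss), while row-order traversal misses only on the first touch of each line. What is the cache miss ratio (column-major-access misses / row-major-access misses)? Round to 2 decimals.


Each row occupies 166 * 8 = 1328 bytes and starts on a line boundary, so it spans ceil(1328 / 64) = 21 cache lines.
Row-major traversal misses (one per line touched): 49 * ceil(166 * 8 / 64) = 1029
Column-major traversal misses (no reuse, every access misses): 49 * 166 = 8134
Ratio = 8134 / 1029 = 7.9

7.9


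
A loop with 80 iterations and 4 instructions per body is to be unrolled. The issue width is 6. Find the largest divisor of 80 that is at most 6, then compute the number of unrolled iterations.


Largest divisor of 80 <= 6 is 5
New iterations = 80 / 5 = 16

16


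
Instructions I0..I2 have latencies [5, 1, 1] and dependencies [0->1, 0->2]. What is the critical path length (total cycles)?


Compute longest path through dependency graph: dist(Ik) = max over predecessors of dist + latency(Ik).
dist(I0) = latency 5 = 5
dist(I1) = dist(I0) + 1 = 5 + 1 = 6
dist(I2) = dist(I0) + 1 = 5 + 1 = 6
Critical path = max dist = 6

6


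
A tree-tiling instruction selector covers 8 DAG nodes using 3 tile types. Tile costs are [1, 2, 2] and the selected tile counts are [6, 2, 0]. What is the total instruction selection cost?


Total cost = sum(count_i * cost_i)
= 6*1 + 2*2 + 0*2
= 10

10


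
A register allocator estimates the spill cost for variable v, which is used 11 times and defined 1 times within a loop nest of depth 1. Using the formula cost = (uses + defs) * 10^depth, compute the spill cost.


uses + defs = 11 + 1 = 12
10^1 = 10
Spill cost = 12 * 10 = 120

120


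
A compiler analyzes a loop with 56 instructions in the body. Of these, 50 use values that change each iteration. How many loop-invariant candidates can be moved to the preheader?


Invariant candidates = total - loop-dependent
= 56 - 50 = 6

6


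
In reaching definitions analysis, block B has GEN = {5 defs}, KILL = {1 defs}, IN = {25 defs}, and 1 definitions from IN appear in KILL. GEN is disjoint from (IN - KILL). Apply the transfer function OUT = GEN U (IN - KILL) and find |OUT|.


IN - KILL: 25 - 1 = 24 surviving definitions
OUT = GEN + surviving = 5 + 24 = 29

29


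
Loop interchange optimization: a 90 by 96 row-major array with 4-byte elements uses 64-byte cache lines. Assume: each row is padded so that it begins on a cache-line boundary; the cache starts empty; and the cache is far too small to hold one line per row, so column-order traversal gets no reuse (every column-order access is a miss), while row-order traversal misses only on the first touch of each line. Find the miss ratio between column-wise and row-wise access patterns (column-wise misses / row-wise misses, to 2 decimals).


Each row occupies 96 * 4 = 384 bytes and starts on a line boundary, so it spans ceil(384 / 64) = 6 cache lines.
Row-major traversal misses (one per line touched): 90 * ceil(96 * 4 / 64) = 540
Column-major traversal misses (no reuse, every access misses): 90 * 96 = 8640
Ratio = 8640 / 540 = 16.0

16.0


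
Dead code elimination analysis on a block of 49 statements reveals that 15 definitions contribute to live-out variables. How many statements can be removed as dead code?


Dead code = total statements - live definitions
= 49 - 15 = 34

34


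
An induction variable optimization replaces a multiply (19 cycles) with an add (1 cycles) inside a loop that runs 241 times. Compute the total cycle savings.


Per-iteration saving = 19 - 1 = 18
Total saved = 241 * 18 = 4338

4338


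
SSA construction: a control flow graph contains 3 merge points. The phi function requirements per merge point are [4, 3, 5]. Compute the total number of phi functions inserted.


Total phi functions = sum of phi functions at each join node
= 4 + 3 + 5 = 12

12


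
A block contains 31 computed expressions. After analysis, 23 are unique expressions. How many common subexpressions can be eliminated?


CSE count = total expressions - unique expressions
= 31 - 23 = 8

8


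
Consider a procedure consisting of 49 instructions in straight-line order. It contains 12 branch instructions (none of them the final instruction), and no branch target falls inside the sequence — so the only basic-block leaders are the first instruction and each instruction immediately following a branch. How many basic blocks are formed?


With no in-sequence branch targets, the leaders are the first instruction plus the instruction after each branch.
Number of basic blocks = branches + 1
= 12 + 1 = 13

13


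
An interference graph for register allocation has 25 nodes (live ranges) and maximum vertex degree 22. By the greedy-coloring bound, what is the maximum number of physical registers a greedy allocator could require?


Greedy coloring never needs more than (max_degree + 1) colors: when coloring a vertex, at most max_degree neighbors are already colored.
Upper bound = 22 + 1 = 23

23


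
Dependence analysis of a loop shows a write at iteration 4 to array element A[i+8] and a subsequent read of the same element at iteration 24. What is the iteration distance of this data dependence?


Distance = read iteration - write iteration
= 24 - 4 = 20

20


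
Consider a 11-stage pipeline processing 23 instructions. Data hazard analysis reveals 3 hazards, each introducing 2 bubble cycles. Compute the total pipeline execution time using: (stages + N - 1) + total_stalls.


Base cycles = 11 + 23 - 1 = 33
Total stalls = 3 * 2 = 6
Total = 33 + 6 = 39

39


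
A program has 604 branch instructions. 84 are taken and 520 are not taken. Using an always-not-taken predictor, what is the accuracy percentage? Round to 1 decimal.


Predictor: always-not-taken
Correct predictions = 520
Accuracy = 520 / 604 * 100 = 86.1%

86.1


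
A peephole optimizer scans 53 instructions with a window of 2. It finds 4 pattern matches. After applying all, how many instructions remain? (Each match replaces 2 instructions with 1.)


Each match removes 1 instructions.
Total removed = 4 * 1 = 4
Remaining = 53 - 4 = 49

49


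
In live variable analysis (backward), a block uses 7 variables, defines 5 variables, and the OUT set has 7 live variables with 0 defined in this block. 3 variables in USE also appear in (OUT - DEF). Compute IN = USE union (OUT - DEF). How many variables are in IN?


OUT - DEF: 7 - 0 = 7
|IN| = |USE| + |OUT - DEF| - |USE ∩ (OUT - DEF)| = 7 + 7 - 3 = 11

11


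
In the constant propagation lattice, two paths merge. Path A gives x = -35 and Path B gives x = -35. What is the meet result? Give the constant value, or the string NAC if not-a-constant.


Meet operation: if both paths give the same constant, result is that constant; if they differ, result is NAC (not-a-constant).
Path A: -35, Path B: -35 -> equal
Result: constant -> -35

-35


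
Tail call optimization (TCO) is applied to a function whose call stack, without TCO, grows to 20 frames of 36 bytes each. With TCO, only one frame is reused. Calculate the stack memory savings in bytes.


Without TCO: 20 * 36 = 720 bytes
With TCO: reuse 1 frame = 36 bytes
Savings = 720 - 36 = 684

684


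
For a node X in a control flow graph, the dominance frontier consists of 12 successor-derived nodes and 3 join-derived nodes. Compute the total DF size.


DF(X) = direct successor contributions + join point contributions
= 12 + 3 = 15

15


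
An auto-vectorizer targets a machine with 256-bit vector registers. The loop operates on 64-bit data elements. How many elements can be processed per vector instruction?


Width = SIMD bits / data type bits
= 256 / 64 = 4

4


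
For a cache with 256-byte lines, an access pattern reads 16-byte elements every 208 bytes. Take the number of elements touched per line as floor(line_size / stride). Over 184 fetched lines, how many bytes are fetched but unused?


Elements per line = floor(256 / 208) = 1
Bytes used per line = 1 * 16 = 16
Wasted per line = 256 - 16 = 240
Total wasted = 240 * 184 = 44160

44160


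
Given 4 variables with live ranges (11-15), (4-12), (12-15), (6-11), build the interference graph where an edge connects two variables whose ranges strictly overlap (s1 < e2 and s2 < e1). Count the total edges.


Check all pairs for overlapping intervals.
Two intervals (s1,e1) and (s2,e2) overlap if s1 < e2 and s2 < e1.
v0 (11-15) vs v1..v3: overlaps v1, v2 -> 2
v1 (4-12) vs v2..v3: overlaps v3 -> 1
v2 (12-15) vs v3: overlaps none -> 0
Total overlapping pairs = 2 + 1 + 0 = 3

3


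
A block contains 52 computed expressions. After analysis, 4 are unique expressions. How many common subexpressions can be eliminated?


CSE count = total expressions - unique expressions
= 52 - 4 = 48

48


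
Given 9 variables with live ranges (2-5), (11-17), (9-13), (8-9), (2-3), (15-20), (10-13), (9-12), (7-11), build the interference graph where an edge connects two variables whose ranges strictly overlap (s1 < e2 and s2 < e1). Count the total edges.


Check all pairs for overlapping intervals.
Two intervals (s1,e1) and (s2,e2) overlap if s1 < e2 and s2 < e1.
v0 (2-5) vs v1..v8: overlaps v4 -> 1
v1 (11-17) vs v2..v8: overlaps v2, v5, v6, v7 -> 4
v2 (9-13) vs v3..v8: overlaps v6, v7, v8 -> 3
v3 (8-9) vs v4..v8: overlaps v8 -> 1
v4 (2-3) vs v5..v8: overlaps none -> 0
v5 (15-20) vs v6..v8: overlaps none -> 0
v6 (10-13) vs v7..v8: overlaps v7, v8 -> 2
v7 (9-12) vs v8: overlaps v8 -> 1
Total overlapping pairs = 1 + 4 + 3 + 1 + 0 + 0 + 2 + 1 = 12

12


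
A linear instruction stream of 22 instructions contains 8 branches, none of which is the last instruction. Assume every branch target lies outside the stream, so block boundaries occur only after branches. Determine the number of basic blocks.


With no in-sequence branch targets, the leaders are the first instruction plus the instruction after each branch.
Number of basic blocks = branches + 1
= 8 + 1 = 9

9


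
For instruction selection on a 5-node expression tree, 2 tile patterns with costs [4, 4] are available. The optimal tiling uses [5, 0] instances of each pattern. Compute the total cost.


Total cost = sum(count_i * cost_i)
= 5*4 + 0*4
= 20

20


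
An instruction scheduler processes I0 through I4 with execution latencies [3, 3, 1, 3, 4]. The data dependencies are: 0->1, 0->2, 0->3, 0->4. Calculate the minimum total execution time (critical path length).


Compute longest path through dependency graph: dist(Ik) = max over predecessors of dist + latency(Ik).
dist(I0) = latency 3 = 3
dist(I1) = dist(I0) + 3 = 3 + 3 = 6
dist(I2) = dist(I0) + 1 = 3 + 1 = 4
dist(I3) = dist(I0) + 3 = 3 + 3 = 6
dist(I4) = dist(I0) + 4 = 3 + 4 = 7
Critical path = max dist = 7

7


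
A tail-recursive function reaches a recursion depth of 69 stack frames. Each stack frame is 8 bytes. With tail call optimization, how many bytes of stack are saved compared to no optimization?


Without TCO: 69 * 8 = 552 bytes
With TCO: reuse 1 frame = 8 bytes
Savings = 552 - 8 = 544

544


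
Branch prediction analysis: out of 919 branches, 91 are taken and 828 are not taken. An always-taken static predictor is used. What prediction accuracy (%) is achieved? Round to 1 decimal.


Predictor: always-taken
Correct predictions = 91
Accuracy = 91 / 919 * 100 = 9.9%

9.9


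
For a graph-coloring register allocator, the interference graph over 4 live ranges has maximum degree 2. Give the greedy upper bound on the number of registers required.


Greedy coloring never needs more than (max_degree + 1) colors: when coloring a vertex, at most max_degree neighbors are already colored.
Upper bound = 2 + 1 = 3

3


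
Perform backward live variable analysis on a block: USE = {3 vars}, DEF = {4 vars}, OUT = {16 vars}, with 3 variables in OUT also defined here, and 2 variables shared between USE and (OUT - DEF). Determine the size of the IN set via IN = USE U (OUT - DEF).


OUT - DEF: 16 - 3 = 13
|IN| = |USE| + |OUT - DEF| - |USE ∩ (OUT - DEF)| = 3 + 13 - 2 = 14

14


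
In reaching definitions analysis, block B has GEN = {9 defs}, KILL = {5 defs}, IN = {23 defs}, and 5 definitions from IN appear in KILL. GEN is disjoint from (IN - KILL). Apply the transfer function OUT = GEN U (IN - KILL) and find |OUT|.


IN - KILL: 23 - 5 = 18 surviving definitions
OUT = GEN + surviving = 9 + 18 = 27

27


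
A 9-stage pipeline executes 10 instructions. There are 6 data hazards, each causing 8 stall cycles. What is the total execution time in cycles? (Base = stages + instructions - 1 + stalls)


Base cycles = 9 + 10 - 1 = 18
Total stalls = 6 * 8 = 48
Total = 18 + 48 = 66

66


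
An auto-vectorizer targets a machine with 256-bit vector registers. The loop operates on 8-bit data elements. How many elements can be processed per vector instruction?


Width = SIMD bits / data type bits
= 256 / 8 = 32

32


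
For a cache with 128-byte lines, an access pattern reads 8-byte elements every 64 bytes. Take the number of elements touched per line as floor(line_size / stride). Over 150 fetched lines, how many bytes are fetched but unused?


Elements per line = floor(128 / 64) = 2
Bytes used per line = 2 * 8 = 16
Wasted per line = 128 - 16 = 112
Total wasted = 112 * 150 = 16800

16800


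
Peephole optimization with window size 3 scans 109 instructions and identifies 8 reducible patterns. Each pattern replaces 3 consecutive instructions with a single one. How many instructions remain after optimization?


Each match removes 2 instructions.
Total removed = 8 * 2 = 16
Remaining = 109 - 16 = 93

93


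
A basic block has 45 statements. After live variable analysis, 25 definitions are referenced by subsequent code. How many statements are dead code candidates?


Dead code = total statements - live definitions
= 45 - 25 = 20

20


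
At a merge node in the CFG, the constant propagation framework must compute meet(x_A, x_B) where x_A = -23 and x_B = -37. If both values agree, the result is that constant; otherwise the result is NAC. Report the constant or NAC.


Meet operation: if both paths give the same constant, result is that constant; if they differ, result is NAC (not-a-constant).
Path A: -23, Path B: -37 -> differ
Result: not-a-constant -> NAC

NAC


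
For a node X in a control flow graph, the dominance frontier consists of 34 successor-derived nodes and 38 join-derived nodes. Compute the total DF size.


DF(X) = direct successor contributions + join point contributions
= 34 + 38 = 72

72


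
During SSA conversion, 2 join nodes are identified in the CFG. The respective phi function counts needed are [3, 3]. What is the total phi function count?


Total phi functions = sum of phi functions at each join node
= 3 + 3 = 6

6


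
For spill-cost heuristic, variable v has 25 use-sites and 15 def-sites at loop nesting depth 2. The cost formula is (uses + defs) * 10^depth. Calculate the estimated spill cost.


uses + defs = 25 + 15 = 40
10^2 = 100
Spill cost = 40 * 100 = 4000

4000


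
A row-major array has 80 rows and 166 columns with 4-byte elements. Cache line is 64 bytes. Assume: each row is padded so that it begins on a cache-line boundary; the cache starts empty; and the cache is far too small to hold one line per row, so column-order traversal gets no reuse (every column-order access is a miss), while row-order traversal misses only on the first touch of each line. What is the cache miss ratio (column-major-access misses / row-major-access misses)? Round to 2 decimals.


Each row occupies 166 * 4 = 664 bytes and starts on a line boundary, so it spans ceil(664 / 64) = 11 cache lines.
Row-major traversal misses (one per line touched): 80 * ceil(166 * 4 / 64) = 880
Column-major traversal misses (no reuse, every access misses): 80 * 166 = 13280
Ratio = 13280 / 880 = 15.09

15.09


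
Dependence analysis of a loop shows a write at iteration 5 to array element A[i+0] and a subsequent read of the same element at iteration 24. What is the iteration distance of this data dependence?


Distance = read iteration - write iteration
= 24 - 5 = 19

19


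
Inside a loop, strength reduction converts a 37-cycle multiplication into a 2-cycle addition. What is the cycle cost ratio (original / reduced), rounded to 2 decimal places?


Ratio = mult_cost / add_cost = 37 / 2 = 18.5

18.5


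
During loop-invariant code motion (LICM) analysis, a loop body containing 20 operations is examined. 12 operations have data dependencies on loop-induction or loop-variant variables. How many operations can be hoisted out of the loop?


Invariant candidates = total - loop-dependent
= 20 - 12 = 8

8


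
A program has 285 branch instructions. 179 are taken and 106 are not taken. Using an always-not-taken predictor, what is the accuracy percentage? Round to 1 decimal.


Predictor: always-not-taken
Correct predictions = 106
Accuracy = 106 / 285 * 100 = 37.2%

37.2


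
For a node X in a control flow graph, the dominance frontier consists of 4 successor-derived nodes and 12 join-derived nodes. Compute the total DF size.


DF(X) = direct successor contributions + join point contributions
= 4 + 12 = 16

16


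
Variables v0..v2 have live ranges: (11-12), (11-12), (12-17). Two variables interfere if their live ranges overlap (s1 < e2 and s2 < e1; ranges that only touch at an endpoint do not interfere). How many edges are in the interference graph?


Check all pairs for overlapping intervals.
Two intervals (s1,e1) and (s2,e2) overlap if s1 < e2 and s2 < e1.
v0 (11-12) vs v1..v2: overlaps v1 -> 1
v1 (11-12) vs v2: overlaps none -> 0
Total overlapping pairs = 1 + 0 = 1

1


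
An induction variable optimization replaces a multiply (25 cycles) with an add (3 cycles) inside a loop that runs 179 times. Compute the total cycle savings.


Per-iteration saving = 25 - 3 = 22
Total saved = 179 * 22 = 3938

3938


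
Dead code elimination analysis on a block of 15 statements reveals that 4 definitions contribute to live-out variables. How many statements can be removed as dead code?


Dead code = total statements - live definitions
= 15 - 4 = 11

11


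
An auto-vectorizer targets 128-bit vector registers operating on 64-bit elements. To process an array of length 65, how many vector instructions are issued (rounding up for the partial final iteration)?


Width = 128 / 64 = 2 elements per vector op
Iterations = ceil(65 / 2) = 33

33


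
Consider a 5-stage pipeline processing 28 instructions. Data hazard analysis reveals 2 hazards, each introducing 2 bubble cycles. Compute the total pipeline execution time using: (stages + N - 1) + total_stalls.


Base cycles = 5 + 28 - 1 = 32
Total stalls = 2 * 2 = 4
Total = 32 + 4 = 36

36
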